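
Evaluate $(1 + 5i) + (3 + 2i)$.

(1 + 3) + (5 + 2)i = 4 + 7i


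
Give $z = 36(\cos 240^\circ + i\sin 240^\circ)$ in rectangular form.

a = r cos θ = 36 * -1/2 = -18
b = r sin θ = 36 * -sqrt(3)/2 = -18*sqrt(3)
z = -18 - 18*sqrt(3)i


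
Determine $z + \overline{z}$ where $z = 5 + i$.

z + conjugate(z) = (a + bi) + (a - bi) = 2a
= 2 * 5 = 10


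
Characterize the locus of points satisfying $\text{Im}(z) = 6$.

Im(z) = y where z = x + yi; the equation y = 6 is satisfied by all points with that y-coordinate
Locus: Horizontal line y = 6


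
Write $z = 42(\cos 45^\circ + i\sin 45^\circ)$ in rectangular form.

a = r cos θ = 42 * sqrt(2)/2 = 21*sqrt(2)
b = r sin θ = 42 * sqrt(2)/2 = 21*sqrt(2)
z = 21*sqrt(2) + 21*sqrt(2)i


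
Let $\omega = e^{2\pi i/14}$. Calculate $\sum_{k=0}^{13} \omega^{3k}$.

Let ζ = ω^3 = e^(2πi·3/14). Since 14 ∤ 3, ζ ≠ 1.
Sum = Σ_{k=0}^{13} ζ^k = (ζ^14 - 1)/(ζ - 1) = (ω^{3·14} - 1)/(ζ - 1) = (1 - 1)/(ζ - 1) = 0


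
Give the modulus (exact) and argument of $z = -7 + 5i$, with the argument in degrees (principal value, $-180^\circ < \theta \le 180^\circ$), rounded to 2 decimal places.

|z| = sqrt((-7)^2 + 5^2) = sqrt(74)
arg(z) = arctan(b/a) = arctan(5/-7) (quadrant-adjusted) = 144.46°


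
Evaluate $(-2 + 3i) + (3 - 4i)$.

(-2 + 3) + (3 + (-4))i = 1 - i


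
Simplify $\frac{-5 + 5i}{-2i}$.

Multiply numerator and denominator by conjugate (2i):
= (-5 + 5i)(2i) / (0^2 + (-2)^2)
= (-10 - 10i) / 4
Divide through by 2: (-5 - 5i) / 2
= -5/2 - (5/2)i


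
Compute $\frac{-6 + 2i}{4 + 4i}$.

Multiply numerator and denominator by conjugate (4 - 4i):
= (-6 + 2i)(4 - 4i) / (4^2 + 4^2)
= (-16 + 32i) / 32
Divide through by 16: (-1 + 2i) / 2
= -1/2 + i


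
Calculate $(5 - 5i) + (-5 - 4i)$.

(5 + (-5)) + (-5 + (-4))i = -9i


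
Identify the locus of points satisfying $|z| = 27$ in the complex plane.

|z| = 27 means sqrt(x^2 + y^2) = 27
This is a circle of radius 27 centered at the origin


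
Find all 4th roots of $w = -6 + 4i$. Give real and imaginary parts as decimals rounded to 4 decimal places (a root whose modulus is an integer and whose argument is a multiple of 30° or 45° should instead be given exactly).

|w| = sqrt(52) ≈ 7.211103, arg(w) ≈ 146.309932°
Root modulus = sqrt(52)^(1/4) ≈ 1.638704
Root arguments: θ_k = (arg(w) + 360°k)/4 for k = 0, 1, ..., 3
Compute each root as (root modulus)(cos θ_k + i sin θ_k) using full-precision intermediates, then round to 4 decimal places.
Roots: 1.3160 + 0.9765i, -0.9765 + 1.3160i, -1.3160 - 0.9765i, 0.9765 - 1.3160i


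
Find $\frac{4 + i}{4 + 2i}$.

Multiply numerator and denominator by conjugate (4 - 2i):
= (4 + i)(4 - 2i) / (4^2 + 2^2)
= (18 - 4i) / 20
Divide through by 2: (9 - 2i) / 10
= 9/10 - (1/5)i


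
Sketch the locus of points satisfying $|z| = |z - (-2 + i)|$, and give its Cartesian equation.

|z - z1| = |z - z2| means z is equidistant from z1 and z2,
i.e. the perpendicular bisector of the segment from (0, 0) to (-2, 1) (midpoint (-1, 1/2)).
With z = x + yi, square both sides:
(x - 0)^2 + (y - 0)^2 = (x - (-2))^2 + (y - 1)^2
The x^2 and y^2 terms cancel: -4x + 2y = 5 - 0 = 5
Simplify: 4x - 2y = -5
Locus: Perpendicular bisector of the segment from (0, 0) to (-2, 1): the line 4x - 2y = -5


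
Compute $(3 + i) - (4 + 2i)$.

(3 - 4) + (1 - 2)i = -1 - i


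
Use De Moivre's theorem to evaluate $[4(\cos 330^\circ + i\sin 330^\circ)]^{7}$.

By De Moivre: z^n = r^n(cos(nθ) + i sin(nθ))
= 4^7(cos(7*330°) + i sin(7*330°))
= 16384(cos 150° + i sin 150°)
= -8192*sqrt(3) + 8192i


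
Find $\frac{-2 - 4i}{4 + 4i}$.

Multiply numerator and denominator by conjugate (4 - 4i):
= (-2 - 4i)(4 - 4i) / (4^2 + 4^2)
= (-24 - 8i) / 32
Divide through by 8: (-3 - i) / 4
= -3/4 - (1/4)i


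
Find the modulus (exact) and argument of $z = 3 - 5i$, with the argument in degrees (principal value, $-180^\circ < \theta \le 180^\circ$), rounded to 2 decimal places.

|z| = sqrt(3^2 + (-5)^2) = sqrt(34)
arg(z) = arctan(b/a) = arctan(-5/3) (quadrant-adjusted) = -59.04°


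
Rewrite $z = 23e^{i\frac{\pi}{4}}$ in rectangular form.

a = r cos θ = 23 * sqrt(2)/2 = 23*sqrt(2)/2
b = r sin θ = 23 * sqrt(2)/2 = 23*sqrt(2)/2
z = 23*sqrt(2)/2 + (23*sqrt(2)/2)i


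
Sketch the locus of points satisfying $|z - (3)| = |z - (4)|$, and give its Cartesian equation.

|z - z1| = |z - z2| means z is equidistant from z1 and z2,
i.e. the perpendicular bisector of the segment from (3, 0) to (4, 0) (midpoint (7/2, 0)).
With z = x + yi, square both sides:
(x - 3)^2 + (y - 0)^2 = (x - 4)^2 + (y - 0)^2
The x^2 and y^2 terms cancel: 2x + 0y = 16 - 9 = 7
Simplify: x = 7/2
Locus: Perpendicular bisector of the segment from (3, 0) to (4, 0): the line x = 7/2


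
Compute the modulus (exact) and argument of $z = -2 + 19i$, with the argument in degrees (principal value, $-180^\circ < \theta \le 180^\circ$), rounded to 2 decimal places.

|z| = sqrt((-2)^2 + 19^2) = sqrt(365)
arg(z) = arctan(b/a) = arctan(19/-2) (quadrant-adjusted) = 96.01°


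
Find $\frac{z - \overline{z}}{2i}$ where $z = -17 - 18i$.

z - conjugate(z) = 2bi
(z - conjugate(z))/(2i) = 2bi/(2i) = b = -18


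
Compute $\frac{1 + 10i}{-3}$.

Divisor is real, so divide each part by -3:
= -1/3 - (10/3)i


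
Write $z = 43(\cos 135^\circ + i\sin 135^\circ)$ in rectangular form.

a = r cos θ = 43 * -sqrt(2)/2 = -43*sqrt(2)/2
b = r sin θ = 43 * sqrt(2)/2 = 43*sqrt(2)/2
z = -43*sqrt(2)/2 + (43*sqrt(2)/2)i


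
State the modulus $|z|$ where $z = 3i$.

|z| = sqrt(a^2 + b^2) = sqrt(0^2 + 3^2) = sqrt(9) = 3


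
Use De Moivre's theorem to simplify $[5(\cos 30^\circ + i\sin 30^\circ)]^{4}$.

By De Moivre: z^n = r^n(cos(nθ) + i sin(nθ))
= 5^4(cos(4*30°) + i sin(4*30°))
= 625(cos 120° + i sin 120°)
= -625/2 + (625*sqrt(3)/2)i


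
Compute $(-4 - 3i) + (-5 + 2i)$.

(-4 + (-5)) + (-3 + 2)i = -9 - i


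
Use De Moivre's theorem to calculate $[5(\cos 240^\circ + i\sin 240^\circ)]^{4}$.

By De Moivre: z^n = r^n(cos(nθ) + i sin(nθ))
= 5^4(cos(4*240°) + i sin(4*240°))
= 625(cos 240° + i sin 240°)
= -625/2 - (625*sqrt(3)/2)i


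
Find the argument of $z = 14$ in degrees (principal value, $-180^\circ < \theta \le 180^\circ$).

b = 0 and a > 0, so z lies on the positive real axis: θ = 0°


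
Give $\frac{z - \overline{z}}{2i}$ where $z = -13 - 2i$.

z - conjugate(z) = 2bi
(z - conjugate(z))/(2i) = 2bi/(2i) = b = -2


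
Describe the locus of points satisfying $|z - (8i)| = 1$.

|z - z0| = r describes a circle centered at z0 with radius r
Here z0 = 8i and r = 1
Locus: Circle centered at (0, 8) with radius 1


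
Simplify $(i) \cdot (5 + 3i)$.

(a1*a2 - b1*b2) + (a1*b2 + b1*a2)i
= (0 - 3) + (0 + 5)i
= -3 + 5i


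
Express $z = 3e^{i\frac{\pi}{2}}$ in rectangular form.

a = r cos θ = 3 * 0 = 0
b = r sin θ = 3 * 1 = 3
z = 3i


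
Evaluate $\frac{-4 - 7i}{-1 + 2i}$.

Multiply numerator and denominator by conjugate (-1 - 2i):
= (-4 - 7i)(-1 - 2i) / ((-1)^2 + 2^2)
= (-10 + 15i) / 5
= -2 + 3i


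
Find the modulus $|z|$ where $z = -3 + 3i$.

|z| = sqrt(a^2 + b^2) = sqrt((-3)^2 + 3^2) = sqrt(18) = sqrt(18)


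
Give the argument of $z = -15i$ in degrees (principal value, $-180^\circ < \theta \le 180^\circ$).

a = 0 and b < 0, so z lies on the negative imaginary axis: θ = -90°


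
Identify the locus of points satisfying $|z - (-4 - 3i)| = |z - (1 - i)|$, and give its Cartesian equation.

|z - z1| = |z - z2| means z is equidistant from z1 and z2,
i.e. the perpendicular bisector of the segment from (-4, -3) to (1, -1) (midpoint (-3/2, -2)).
With z = x + yi, square both sides:
(x - (-4))^2 + (y - (-3))^2 = (x - 1)^2 + (y - (-1))^2
The x^2 and y^2 terms cancel: 10x + 4y = 2 - 25 = -23
Simplify: 10x + 4y = -23
Locus: Perpendicular bisector of the segment from (-4, -3) to (1, -1): the line 10x + 4y = -23


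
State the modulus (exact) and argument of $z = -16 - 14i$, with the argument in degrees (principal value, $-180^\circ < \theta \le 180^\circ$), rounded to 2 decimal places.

|z| = sqrt((-16)^2 + (-14)^2) = sqrt(452)
arg(z) = arctan(b/a) = arctan(-14/-16) (quadrant-adjusted) = -138.81°


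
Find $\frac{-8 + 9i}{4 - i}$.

Multiply numerator and denominator by conjugate (4 + i):
= (-8 + 9i)(4 + i) / (4^2 + (-1)^2)
= (-41 + 28i) / 17
= -41/17 + (28/17)i


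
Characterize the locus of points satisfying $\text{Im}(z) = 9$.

Im(z) = y where z = x + yi; the equation y = 9 is satisfied by all points with that y-coordinate
Locus: Horizontal line y = 9


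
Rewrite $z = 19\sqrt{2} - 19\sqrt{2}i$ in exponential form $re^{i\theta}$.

r = |z| = sqrt((19*sqrt(2))^2 + (-19*sqrt(2))^2) = sqrt(722 + 722) = sqrt(1444) = 38
θ = arctan(b/a) = arctan(-26.8701/26.8701) (quadrant-adjusted) = -45° = -π/4
z = 38e^(-i*π/4)


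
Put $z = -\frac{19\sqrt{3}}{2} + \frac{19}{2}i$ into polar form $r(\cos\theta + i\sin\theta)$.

r = |z| = sqrt(a^2 + b^2) = sqrt((-19*sqrt(3)/2)^2 + (19/2)^2) = sqrt(1083/4 + 361/4) = sqrt(361) = 19
θ = arctan(b/a) = arctan(9.5/-16.4545) (quadrant-adjusted) = 150°
z = 19(cos 150° + i sin 150°)


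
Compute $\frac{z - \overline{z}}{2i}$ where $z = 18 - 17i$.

z - conjugate(z) = 2bi
(z - conjugate(z))/(2i) = 2bi/(2i) = b = -17


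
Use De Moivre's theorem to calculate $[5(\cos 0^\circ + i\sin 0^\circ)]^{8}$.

By De Moivre: z^n = r^n(cos(nθ) + i sin(nθ))
= 5^8(cos(8*0°) + i sin(8*0°))
= 390625(cos 0° + i sin 0°)
= 390625


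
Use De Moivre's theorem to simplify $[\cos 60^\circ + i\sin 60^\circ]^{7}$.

By De Moivre: z^n = r^n(cos(nθ) + i sin(nθ))
= 1^7(cos(7*60°) + i sin(7*60°))
= 1(cos 60° + i sin 60°)
= 1/2 + (sqrt(3)/2)i


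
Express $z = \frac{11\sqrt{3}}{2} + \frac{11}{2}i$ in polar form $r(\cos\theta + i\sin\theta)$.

r = |z| = sqrt(a^2 + b^2) = sqrt((11*sqrt(3)/2)^2 + (11/2)^2) = sqrt(363/4 + 121/4) = sqrt(121) = 11
θ = arctan(b/a) = arctan(5.5/9.5263) (quadrant-adjusted) = 30°
z = 11(cos 30° + i sin 30°)


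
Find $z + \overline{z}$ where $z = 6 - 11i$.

z + conjugate(z) = (a + bi) + (a - bi) = 2a
= 2 * 6 = 12


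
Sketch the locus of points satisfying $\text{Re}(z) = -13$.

Re(z) = x where z = x + yi; the equation x = -13 is satisfied by all points with that x-coordinate
Locus: Vertical line x = -13


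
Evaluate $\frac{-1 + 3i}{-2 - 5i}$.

Multiply numerator and denominator by conjugate (-2 + 5i):
= (-1 + 3i)(-2 + 5i) / ((-2)^2 + (-5)^2)
= (-13 - 11i) / 29
= -13/29 - (11/29)i


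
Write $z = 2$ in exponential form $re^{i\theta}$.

r = |z| = sqrt((2)^2 + (0)^2) = sqrt(4 + 0) = sqrt(4) = 2
b = 0 and a > 0, so z lies on the positive real axis: θ = 0
z = 2e^(i*0) = 2


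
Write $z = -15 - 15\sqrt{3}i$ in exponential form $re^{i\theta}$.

r = |z| = sqrt((-15)^2 + (-15*sqrt(3))^2) = sqrt(225 + 675) = sqrt(900) = 30
θ = arctan(b/a) = arctan(-25.9808/-15) (quadrant-adjusted) = -120° = -2π/3
z = 30e^(-i*2π/3)


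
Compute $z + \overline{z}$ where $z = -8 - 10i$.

z + conjugate(z) = (a + bi) + (a - bi) = 2a
= 2 * (-8) = -16


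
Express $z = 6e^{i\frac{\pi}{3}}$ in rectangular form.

a = r cos θ = 6 * 1/2 = 3
b = r sin θ = 6 * sqrt(3)/2 = 3*sqrt(3)
z = 3 + 3*sqrt(3)i


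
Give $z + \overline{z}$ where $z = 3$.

z + conjugate(z) = (a + bi) + (a - bi) = 2a
= 2 * 3 = 6


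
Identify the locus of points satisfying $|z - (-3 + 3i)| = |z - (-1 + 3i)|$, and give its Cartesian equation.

|z - z1| = |z - z2| means z is equidistant from z1 and z2,
i.e. the perpendicular bisector of the segment from (-3, 3) to (-1, 3) (midpoint (-2, 3)).
With z = x + yi, square both sides:
(x - (-3))^2 + (y - 3)^2 = (x - (-1))^2 + (y - 3)^2
The x^2 and y^2 terms cancel: 4x + 0y = 10 - 18 = -8
Simplify: x = -2
Locus: Perpendicular bisector of the segment from (-3, 3) to (-1, 3): the line x = -2


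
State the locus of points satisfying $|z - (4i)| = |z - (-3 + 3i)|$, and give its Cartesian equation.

|z - z1| = |z - z2| means z is equidistant from z1 and z2,
i.e. the perpendicular bisector of the segment from (0, 4) to (-3, 3) (midpoint (-3/2, 7/2)).
With z = x + yi, square both sides:
(x - 0)^2 + (y - 4)^2 = (x - (-3))^2 + (y - 3)^2
The x^2 and y^2 terms cancel: -6x + (-2)y = 18 - 16 = 2
Simplify: 3x + y = -1
Locus: Perpendicular bisector of the segment from (0, 4) to (-3, 3): the line 3x + y = -1


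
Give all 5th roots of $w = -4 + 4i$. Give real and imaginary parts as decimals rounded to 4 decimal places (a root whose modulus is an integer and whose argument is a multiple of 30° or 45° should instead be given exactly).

|w| = sqrt(32) ≈ 5.656854, arg(w) = 135°
Root modulus = sqrt(32)^(1/5) ≈ 1.414214
Root arguments: θ_k = (135° + 360°k)/5 for k = 0, 1, ..., 4
Compute each root as (root modulus)(cos θ_k + i sin θ_k) using full-precision intermediates, then round to 4 decimal places.
Roots: 1.2601 + 0.6420i, -0.2212 + 1.3968i, -1.3968 + 0.2212i, -0.6420 - 1.2601i, 1.0000 - 1.0000i


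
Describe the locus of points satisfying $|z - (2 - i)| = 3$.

|z - z0| = r describes a circle centered at z0 with radius r
Here z0 = 2 - i and r = 3
Locus: Circle centered at (2, -1) with radius 3


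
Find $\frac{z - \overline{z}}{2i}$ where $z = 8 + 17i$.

z - conjugate(z) = 2bi
(z - conjugate(z))/(2i) = 2bi/(2i) = b = 17


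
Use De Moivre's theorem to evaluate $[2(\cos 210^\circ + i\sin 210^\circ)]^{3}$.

By De Moivre: z^n = r^n(cos(nθ) + i sin(nθ))
= 2^3(cos(3*210°) + i sin(3*210°))
= 8(cos 270° + i sin 270°)
= -8i


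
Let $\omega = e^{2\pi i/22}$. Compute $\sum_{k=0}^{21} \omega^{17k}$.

Let ζ = ω^17 = e^(2πi·17/22). Since 22 ∤ 17, ζ ≠ 1.
Sum = Σ_{k=0}^{21} ζ^k = (ζ^22 - 1)/(ζ - 1) = (ω^{17·22} - 1)/(ζ - 1) = (1 - 1)/(ζ - 1) = 0


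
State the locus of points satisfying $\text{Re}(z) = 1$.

Re(z) = x where z = x + yi; the equation x = 1 is satisfied by all points with that x-coordinate
Locus: Vertical line x = 1


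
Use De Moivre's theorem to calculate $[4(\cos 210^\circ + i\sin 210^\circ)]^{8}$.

By De Moivre: z^n = r^n(cos(nθ) + i sin(nθ))
= 4^8(cos(8*210°) + i sin(8*210°))
= 65536(cos 240° + i sin 240°)
= -32768 - 32768*sqrt(3)i


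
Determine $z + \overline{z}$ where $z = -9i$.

z + conjugate(z) = (a + bi) + (a - bi) = 2a
= 2 * 0 = 0


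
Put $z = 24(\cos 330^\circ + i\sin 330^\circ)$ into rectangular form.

a = r cos θ = 24 * sqrt(3)/2 = 12*sqrt(3)
b = r sin θ = 24 * -1/2 = -12
z = 12*sqrt(3) - 12i


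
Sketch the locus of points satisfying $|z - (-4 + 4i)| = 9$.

|z - z0| = r describes a circle centered at z0 with radius r
Here z0 = -4 + 4i and r = 9
Locus: Circle centered at (-4, 4) with radius 9


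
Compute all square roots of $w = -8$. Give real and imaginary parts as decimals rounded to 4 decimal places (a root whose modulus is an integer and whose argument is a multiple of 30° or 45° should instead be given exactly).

|w| = 8, arg(w) = 180°
Root modulus = 8^(1/2) ≈ 2.828427
Root arguments: θ_k = (180° + 360°k)/2 for k = 0, 1, ..., 1
Compute each root as (root modulus)(cos θ_k + i sin θ_k) using full-precision intermediates, then round to 4 decimal places.
Roots: 2.8284i, -2.8284i


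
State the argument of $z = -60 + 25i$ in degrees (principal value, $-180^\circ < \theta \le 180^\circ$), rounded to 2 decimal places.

θ = arctan(b/a) = arctan(25/-60) (quadrant-adjusted) = 157.38°


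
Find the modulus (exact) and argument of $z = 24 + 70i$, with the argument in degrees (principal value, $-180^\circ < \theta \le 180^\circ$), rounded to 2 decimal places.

|z| = sqrt(24^2 + 70^2) = 74
arg(z) = arctan(b/a) = arctan(70/24) (quadrant-adjusted) = 71.08°


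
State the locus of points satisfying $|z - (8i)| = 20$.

|z - z0| = r describes a circle centered at z0 with radius r
Here z0 = 8i and r = 20
Locus: Circle centered at (0, 8) with radius 20


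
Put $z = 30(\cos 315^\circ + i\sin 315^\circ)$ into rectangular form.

a = r cos θ = 30 * sqrt(2)/2 = 15*sqrt(2)
b = r sin θ = 30 * -sqrt(2)/2 = -15*sqrt(2)
z = 15*sqrt(2) - 15*sqrt(2)i


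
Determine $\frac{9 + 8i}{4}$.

Divisor is real, so divide each part by 4:
= 9/4 + 2i


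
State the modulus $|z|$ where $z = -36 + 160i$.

|z| = sqrt(a^2 + b^2) = sqrt((-36)^2 + 160^2) = sqrt(26896) = 164


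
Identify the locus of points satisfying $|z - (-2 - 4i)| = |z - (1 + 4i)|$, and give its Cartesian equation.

|z - z1| = |z - z2| means z is equidistant from z1 and z2,
i.e. the perpendicular bisector of the segment from (-2, -4) to (1, 4) (midpoint (-1/2, 0)).
With z = x + yi, square both sides:
(x - (-2))^2 + (y - (-4))^2 = (x - 1)^2 + (y - 4)^2
The x^2 and y^2 terms cancel: 6x + 16y = 17 - 20 = -3
Simplify: 6x + 16y = -3
Locus: Perpendicular bisector of the segment from (-2, -4) to (1, 4): the line 6x + 16y = -3


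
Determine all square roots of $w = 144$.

|w| = 144, arg(w) = 0°
Root modulus = 144^(1/2) = 12
Root arguments: θ_k = (0° + 360°k)/2 for k = 0, 1, ..., 1
Roots: 12, -12


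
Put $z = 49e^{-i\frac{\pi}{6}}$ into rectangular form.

a = r cos θ = 49 * sqrt(3)/2 = 49*sqrt(3)/2
b = r sin θ = 49 * -1/2 = -49/2
z = 49*sqrt(3)/2 - (49/2)i


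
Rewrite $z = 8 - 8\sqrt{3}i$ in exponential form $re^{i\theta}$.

r = |z| = sqrt((8)^2 + (-8*sqrt(3))^2) = sqrt(64 + 192) = sqrt(256) = 16
θ = arctan(b/a) = arctan(-13.8564/8) (quadrant-adjusted) = -60° = -π/3
z = 16e^(-i*π/3)


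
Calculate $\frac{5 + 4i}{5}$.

Divisor is real, so divide each part by 5:
= 1 + (4/5)i


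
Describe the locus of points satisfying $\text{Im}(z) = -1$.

Im(z) = y where z = x + yi; the equation y = -1 is satisfied by all points with that y-coordinate
Locus: Horizontal line y = -1


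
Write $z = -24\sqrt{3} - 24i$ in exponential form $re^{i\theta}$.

r = |z| = sqrt((-24*sqrt(3))^2 + (-24)^2) = sqrt(1728 + 576) = sqrt(2304) = 48
θ = arctan(b/a) = arctan(-24/-41.5692) (quadrant-adjusted) = 210° = 7π/6
z = 48e^(i*7π/6)


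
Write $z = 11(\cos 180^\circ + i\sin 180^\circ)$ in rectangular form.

a = r cos θ = 11 * -1 = -11
b = r sin θ = 11 * 0 = 0
z = -11


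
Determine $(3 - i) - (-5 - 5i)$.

(3 - (-5)) + (-1 - (-5))i = 8 + 4i


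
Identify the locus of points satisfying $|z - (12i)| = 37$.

|z - z0| = r describes a circle centered at z0 with radius r
Here z0 = 12i and r = 37
Locus: Circle centered at (0, 12) with radius 37


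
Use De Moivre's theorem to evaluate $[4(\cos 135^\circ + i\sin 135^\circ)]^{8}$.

By De Moivre: z^n = r^n(cos(nθ) + i sin(nθ))
= 4^8(cos(8*135°) + i sin(8*135°))
= 65536(cos 0° + i sin 0°)
= 65536


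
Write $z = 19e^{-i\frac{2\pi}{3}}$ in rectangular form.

a = r cos θ = 19 * -1/2 = -19/2
b = r sin θ = 19 * -sqrt(3)/2 = -19*sqrt(3)/2
z = -19/2 - (19*sqrt(3)/2)i


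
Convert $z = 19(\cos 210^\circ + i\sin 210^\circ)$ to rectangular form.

a = r cos θ = 19 * -sqrt(3)/2 = -19*sqrt(3)/2
b = r sin θ = 19 * -1/2 = -19/2
z = -19*sqrt(3)/2 - (19/2)i


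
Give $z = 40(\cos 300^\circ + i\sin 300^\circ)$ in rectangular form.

a = r cos θ = 40 * 1/2 = 20
b = r sin θ = 40 * -sqrt(3)/2 = -20*sqrt(3)
z = 20 - 20*sqrt(3)i


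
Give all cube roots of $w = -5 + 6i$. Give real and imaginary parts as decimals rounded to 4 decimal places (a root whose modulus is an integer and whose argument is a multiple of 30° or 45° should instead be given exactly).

|w| = sqrt(61) ≈ 7.810250, arg(w) ≈ 129.805571°
Root modulus = sqrt(61)^(1/3) ≈ 1.984061
Root arguments: θ_k = (arg(w) + 360°k)/3 for k = 0, 1, ..., 2
Compute each root as (root modulus)(cos θ_k + i sin θ_k) using full-precision intermediates, then round to 4 decimal places.
Roots: 1.4447 + 1.3599i, -1.9001 + 0.5712i, 0.4554 - 1.9311i


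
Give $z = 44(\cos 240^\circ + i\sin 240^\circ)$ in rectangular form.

a = r cos θ = 44 * -1/2 = -22
b = r sin θ = 44 * -sqrt(3)/2 = -22*sqrt(3)
z = -22 - 22*sqrt(3)i


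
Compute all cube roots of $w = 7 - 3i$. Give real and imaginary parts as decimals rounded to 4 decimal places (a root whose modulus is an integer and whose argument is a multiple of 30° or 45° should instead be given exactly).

|w| = sqrt(58) ≈ 7.615773, arg(w) ≈ 336.801409°
Root modulus = sqrt(58)^(1/3) ≈ 1.967454
Root arguments: θ_k = (arg(w) + 360°k)/3 for k = 0, 1, ..., 2
Compute each root as (root modulus)(cos θ_k + i sin θ_k) using full-precision intermediates, then round to 4 decimal places.
Roots: -0.7455 + 1.8207i, -1.2040 - 1.5560i, 1.9496 - 0.2647i


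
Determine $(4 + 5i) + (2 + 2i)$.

(4 + 2) + (5 + 2)i = 6 + 7i


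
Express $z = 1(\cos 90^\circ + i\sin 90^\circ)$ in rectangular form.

a = r cos θ = 1 * 0 = 0
b = r sin θ = 1 * 1 = 1
z = i


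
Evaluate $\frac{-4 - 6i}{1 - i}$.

Multiply numerator and denominator by conjugate (1 + i):
= (-4 - 6i)(1 + i) / (1^2 + (-1)^2)
= (2 - 10i) / 2
= 1 - 5i


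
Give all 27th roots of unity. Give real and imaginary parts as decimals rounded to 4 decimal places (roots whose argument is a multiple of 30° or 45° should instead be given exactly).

ω_k = e^(2πik/27) = cos(2πk/27) + i sin(2πk/27) for k = 0, 1, ..., 26
Roots: 1, 0.9730 + 0.2306i, 0.8936 + 0.4488i, 0.7660 + 0.6428i, 0.5972 + 0.8021i, 0.3961 + 0.9182i, 0.1736 + 0.9848i, -0.0581 + 0.9983i, -0.2868 + 0.9580i, -1/2 + (sqrt(3)/2)i, -0.6862 + 0.7274i, -0.8355 + 0.5495i, -0.9397 + 0.3420i, -0.9932 + 0.1161i, -0.9932 - 0.1161i, -0.9397 - 0.3420i, -0.8355 - 0.5495i, -0.6862 - 0.7274i, -1/2 - (sqrt(3)/2)i, -0.2868 - 0.9580i, -0.0581 - 0.9983i, 0.1736 - 0.9848i, 0.3961 - 0.9182i, 0.5972 - 0.8021i, 0.7660 - 0.6428i, 0.8936 - 0.4488i, 0.9730 - 0.2306i


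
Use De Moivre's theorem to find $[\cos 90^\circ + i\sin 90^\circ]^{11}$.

By De Moivre: z^n = r^n(cos(nθ) + i sin(nθ))
= 1^11(cos(11*90°) + i sin(11*90°))
= 1(cos 270° + i sin 270°)
= -i


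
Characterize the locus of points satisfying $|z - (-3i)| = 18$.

|z - z0| = r describes a circle centered at z0 with radius r
Here z0 = -3i and r = 18
Locus: Circle centered at (0, -3) with radius 18


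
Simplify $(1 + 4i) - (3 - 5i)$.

(1 - 3) + (4 - (-5))i = -2 + 9i


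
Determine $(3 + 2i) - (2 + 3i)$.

(3 - 2) + (2 - 3)i = 1 - i


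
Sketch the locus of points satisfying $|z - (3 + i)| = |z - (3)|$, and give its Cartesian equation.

|z - z1| = |z - z2| means z is equidistant from z1 and z2,
i.e. the perpendicular bisector of the segment from (3, 1) to (3, 0) (midpoint (3, 1/2)).
With z = x + yi, square both sides:
(x - 3)^2 + (y - 1)^2 = (x - 3)^2 + (y - 0)^2
The x^2 and y^2 terms cancel: 0x + (-2)y = 9 - 10 = -1
Simplify: y = 1/2
Locus: Perpendicular bisector of the segment from (3, 1) to (3, 0): the line y = 1/2


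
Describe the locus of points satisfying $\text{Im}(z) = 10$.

Im(z) = y where z = x + yi; the equation y = 10 is satisfied by all points with that y-coordinate
Locus: Horizontal line y = 10


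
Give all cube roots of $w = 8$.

|w| = 8, arg(w) = 0°
Root modulus = 8^(1/3) = 2
Root arguments: θ_k = (0° + 360°k)/3 for k = 0, 1, ..., 2
Roots: 2, -1 + sqrt(3)i, -1 - sqrt(3)i


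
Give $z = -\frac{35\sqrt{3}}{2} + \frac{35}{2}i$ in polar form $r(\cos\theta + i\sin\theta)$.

r = |z| = sqrt(a^2 + b^2) = sqrt((-35*sqrt(3)/2)^2 + (35/2)^2) = sqrt(3675/4 + 1225/4) = sqrt(1225) = 35
θ = arctan(b/a) = arctan(17.5/-30.3109) (quadrant-adjusted) = 150°
z = 35(cos 150° + i sin 150°)


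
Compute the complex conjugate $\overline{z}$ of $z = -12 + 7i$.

If z = a + bi, then conjugate(z) = a - bi
conjugate(-12 + 7i) = -12 - 7i


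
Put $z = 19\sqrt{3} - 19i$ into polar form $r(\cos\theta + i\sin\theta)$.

r = |z| = sqrt(a^2 + b^2) = sqrt((19*sqrt(3))^2 + (-19)^2) = sqrt(1083 + 361) = sqrt(1444) = 38
θ = arctan(b/a) = arctan(-19/32.909) (quadrant-adjusted) = 330°
z = 38(cos 330° + i sin 330°)


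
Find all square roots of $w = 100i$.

|w| = 100, arg(w) = 90°
Root modulus = 100^(1/2) = 10
Root arguments: θ_k = (90° + 360°k)/2 for k = 0, 1, ..., 1
Roots: 5*sqrt(2) + 5*sqrt(2)i, -5*sqrt(2) - 5*sqrt(2)i


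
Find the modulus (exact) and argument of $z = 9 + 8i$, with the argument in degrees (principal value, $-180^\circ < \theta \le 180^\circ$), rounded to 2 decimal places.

|z| = sqrt(9^2 + 8^2) = sqrt(145)
arg(z) = arctan(b/a) = arctan(8/9) (quadrant-adjusted) = 41.63°


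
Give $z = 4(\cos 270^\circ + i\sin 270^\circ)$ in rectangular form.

a = r cos θ = 4 * 0 = 0
b = r sin θ = 4 * -1 = -4
z = -4i


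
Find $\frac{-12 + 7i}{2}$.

Divisor is real, so divide each part by 2:
= -6 + (7/2)i


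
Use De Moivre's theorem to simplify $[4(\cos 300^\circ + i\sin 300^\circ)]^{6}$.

By De Moivre: z^n = r^n(cos(nθ) + i sin(nθ))
= 4^6(cos(6*300°) + i sin(6*300°))
= 4096(cos 0° + i sin 0°)
= 4096


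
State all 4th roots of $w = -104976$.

|w| = 104976, arg(w) = 180°
Root modulus = 104976^(1/4) = 18
Root arguments: θ_k = (180° + 360°k)/4 for k = 0, 1, ..., 3
Roots: 9*sqrt(2) + 9*sqrt(2)i, -9*sqrt(2) + 9*sqrt(2)i, -9*sqrt(2) - 9*sqrt(2)i, 9*sqrt(2) - 9*sqrt(2)i


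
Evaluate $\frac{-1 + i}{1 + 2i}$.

Multiply numerator and denominator by conjugate (1 - 2i):
= (-1 + i)(1 - 2i) / (1^2 + 2^2)
= (1 + 3i) / 5
= 1/5 + (3/5)i


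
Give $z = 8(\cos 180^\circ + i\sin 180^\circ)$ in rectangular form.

a = r cos θ = 8 * -1 = -8
b = r sin θ = 8 * 0 = 0
z = -8


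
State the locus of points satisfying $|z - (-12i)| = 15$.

|z - z0| = r describes a circle centered at z0 with radius r
Here z0 = -12i and r = 15
Locus: Circle centered at (0, -12) with radius 15


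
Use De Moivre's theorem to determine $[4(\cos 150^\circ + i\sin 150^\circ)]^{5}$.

By De Moivre: z^n = r^n(cos(nθ) + i sin(nθ))
= 4^5(cos(5*150°) + i sin(5*150°))
= 1024(cos 30° + i sin 30°)
= 512*sqrt(3) + 512i


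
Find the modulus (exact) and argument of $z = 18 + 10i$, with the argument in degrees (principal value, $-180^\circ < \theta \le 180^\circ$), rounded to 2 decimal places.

|z| = sqrt(18^2 + 10^2) = sqrt(424)
arg(z) = arctan(b/a) = arctan(10/18) (quadrant-adjusted) = 29.05°


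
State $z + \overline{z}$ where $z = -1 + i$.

z + conjugate(z) = (a + bi) + (a - bi) = 2a
= 2 * (-1) = -2


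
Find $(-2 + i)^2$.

(a + bi)^2 = a^2 - b^2 + 2abi
= (-2)^2 - 1^2 + 2*(-2)*1i
= 3 - 4i


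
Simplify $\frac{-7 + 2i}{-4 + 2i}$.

Multiply numerator and denominator by conjugate (-4 - 2i):
= (-7 + 2i)(-4 - 2i) / ((-4)^2 + 2^2)
= (32 + 6i) / 20
Divide through by 2: (16 + 3i) / 10
= 8/5 + (3/10)i


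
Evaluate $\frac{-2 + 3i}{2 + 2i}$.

Multiply numerator and denominator by conjugate (2 - 2i):
= (-2 + 3i)(2 - 2i) / (2^2 + 2^2)
= (2 + 10i) / 8
Divide through by 2: (1 + 5i) / 4
= 1/4 + (5/4)i


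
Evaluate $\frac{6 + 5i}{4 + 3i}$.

Multiply numerator and denominator by conjugate (4 - 3i):
= (6 + 5i)(4 - 3i) / (4^2 + 3^2)
= (39 + 2i) / 25
= 39/25 + (2/25)i


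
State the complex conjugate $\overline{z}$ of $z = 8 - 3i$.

If z = a + bi, then conjugate(z) = a - bi
conjugate(8 - 3i) = 8 + 3i


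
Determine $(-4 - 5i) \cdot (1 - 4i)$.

(a1*a2 - b1*b2) + (a1*b2 + b1*a2)i
= (-4 - 20) + (16 + (-5))i
= -24 + 11i


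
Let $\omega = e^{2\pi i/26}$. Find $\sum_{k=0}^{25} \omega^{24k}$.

Let ζ = ω^24 = e^(2πi·24/26). Since 26 ∤ 24, ζ ≠ 1.
Sum = Σ_{k=0}^{25} ζ^k = (ζ^26 - 1)/(ζ - 1) = (ω^{24·26} - 1)/(ζ - 1) = (1 - 1)/(ζ - 1) = 0


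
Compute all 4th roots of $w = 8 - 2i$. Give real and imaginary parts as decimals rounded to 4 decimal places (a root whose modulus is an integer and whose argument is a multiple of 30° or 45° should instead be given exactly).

|w| = sqrt(68) ≈ 8.246211, arg(w) ≈ 345.963757°
Root modulus = sqrt(68)^(1/4) ≈ 1.694586
Root arguments: θ_k = (arg(w) + 360°k)/4 for k = 0, 1, ..., 3
Compute each root as (root modulus)(cos θ_k + i sin θ_k) using full-precision intermediates, then round to 4 decimal places.
Roots: 0.1037 + 1.6914i, -1.6914 + 0.1037i, -0.1037 - 1.6914i, 1.6914 - 0.1037i


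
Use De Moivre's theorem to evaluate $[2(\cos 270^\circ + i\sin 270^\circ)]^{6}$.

By De Moivre: z^n = r^n(cos(nθ) + i sin(nθ))
= 2^6(cos(6*270°) + i sin(6*270°))
= 64(cos 180° + i sin 180°)
= -64


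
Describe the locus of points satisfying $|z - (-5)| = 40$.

|z - z0| = r describes a circle centered at z0 with radius r
Here z0 = -5 and r = 40
Locus: Circle centered at (-5, 0) with radius 40


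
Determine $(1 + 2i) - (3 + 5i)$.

(1 - 3) + (2 - 5)i = -2 - 3i


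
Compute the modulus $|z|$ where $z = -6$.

|z| = sqrt(a^2 + b^2) = sqrt((-6)^2 + 0^2) = sqrt(36) = 6


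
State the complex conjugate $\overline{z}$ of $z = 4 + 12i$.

If z = a + bi, then conjugate(z) = a - bi
conjugate(4 + 12i) = 4 - 12i


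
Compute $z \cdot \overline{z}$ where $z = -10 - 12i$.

z * conjugate(z) = |z|^2 = a^2 + b^2
= (-10)^2 + (-12)^2 = 244


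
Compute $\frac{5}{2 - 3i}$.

Multiply numerator and denominator by conjugate (2 + 3i):
= (5)(2 + 3i) / (2^2 + (-3)^2)
= (10 + 15i) / 13
= 10/13 + (15/13)i


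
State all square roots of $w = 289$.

|w| = 289, arg(w) = 0°
Root modulus = 289^(1/2) = 17
Root arguments: θ_k = (0° + 360°k)/2 for k = 0, 1, ..., 1
Roots: 17, -17


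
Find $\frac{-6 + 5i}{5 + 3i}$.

Multiply numerator and denominator by conjugate (5 - 3i):
= (-6 + 5i)(5 - 3i) / (5^2 + 3^2)
= (-15 + 43i) / 34
= -15/34 + (43/34)i


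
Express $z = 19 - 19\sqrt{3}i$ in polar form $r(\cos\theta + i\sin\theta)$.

r = |z| = sqrt(a^2 + b^2) = sqrt((19)^2 + (-19*sqrt(3))^2) = sqrt(361 + 1083) = sqrt(1444) = 38
θ = arctan(b/a) = arctan(-32.909/19) (quadrant-adjusted) = 300°
z = 38(cos 300° + i sin 300°)


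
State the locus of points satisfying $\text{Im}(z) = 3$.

Im(z) = y where z = x + yi; the equation y = 3 is satisfied by all points with that y-coordinate
Locus: Horizontal line y = 3


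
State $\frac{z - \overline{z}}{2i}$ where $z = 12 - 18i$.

z - conjugate(z) = 2bi
(z - conjugate(z))/(2i) = 2bi/(2i) = b = -18


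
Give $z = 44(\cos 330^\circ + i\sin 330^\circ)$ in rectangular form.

a = r cos θ = 44 * sqrt(3)/2 = 22*sqrt(3)
b = r sin θ = 44 * -1/2 = -22
z = 22*sqrt(3) - 22i


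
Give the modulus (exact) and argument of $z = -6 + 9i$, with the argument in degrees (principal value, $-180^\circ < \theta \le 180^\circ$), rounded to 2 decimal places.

|z| = sqrt((-6)^2 + 9^2) = sqrt(117)
arg(z) = arctan(b/a) = arctan(9/-6) (quadrant-adjusted) = 123.69°


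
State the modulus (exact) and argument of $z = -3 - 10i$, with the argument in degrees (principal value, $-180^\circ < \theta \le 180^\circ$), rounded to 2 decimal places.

|z| = sqrt((-3)^2 + (-10)^2) = sqrt(109)
arg(z) = arctan(b/a) = arctan(-10/-3) (quadrant-adjusted) = -106.70°


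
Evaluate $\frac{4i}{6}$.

Divisor is real, so divide each part by 6:
= 0 + (2/3)i


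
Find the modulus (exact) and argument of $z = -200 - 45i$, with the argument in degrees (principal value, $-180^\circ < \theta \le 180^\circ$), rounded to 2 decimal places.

|z| = sqrt((-200)^2 + (-45)^2) = 205
arg(z) = arctan(b/a) = arctan(-45/-200) (quadrant-adjusted) = -167.32°


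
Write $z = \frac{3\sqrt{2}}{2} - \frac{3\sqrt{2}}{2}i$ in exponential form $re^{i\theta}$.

r = |z| = sqrt((3*sqrt(2)/2)^2 + (-3*sqrt(2)/2)^2) = sqrt(9/2 + 9/2) = sqrt(9) = 3
θ = arctan(b/a) = arctan(-2.1213/2.1213) (quadrant-adjusted) = -45° = -π/4
z = 3e^(-i*π/4)


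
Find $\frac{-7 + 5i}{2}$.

Divisor is real, so divide each part by 2:
= -7/2 + (5/2)i


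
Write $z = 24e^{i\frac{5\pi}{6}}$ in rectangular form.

a = r cos θ = 24 * -sqrt(3)/2 = -12*sqrt(3)
b = r sin θ = 24 * 1/2 = 12
z = -12*sqrt(3) + 12i


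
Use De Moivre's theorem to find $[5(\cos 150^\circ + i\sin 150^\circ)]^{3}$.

By De Moivre: z^n = r^n(cos(nθ) + i sin(nθ))
= 5^3(cos(3*150°) + i sin(3*150°))
= 125(cos 90° + i sin 90°)
= 125i


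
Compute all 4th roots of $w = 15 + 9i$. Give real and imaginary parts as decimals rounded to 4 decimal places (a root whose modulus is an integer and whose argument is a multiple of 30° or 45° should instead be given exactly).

|w| = sqrt(306) ≈ 17.492856, arg(w) ≈ 30.963757°
Root modulus = sqrt(306)^(1/4) ≈ 2.045103
Root arguments: θ_k = (arg(w) + 360°k)/4 for k = 0, 1, ..., 3
Compute each root as (root modulus)(cos θ_k + i sin θ_k) using full-precision intermediates, then round to 4 decimal places.
Roots: 2.0265 + 0.2755i, -0.2755 + 2.0265i, -2.0265 - 0.2755i, 0.2755 - 2.0265i


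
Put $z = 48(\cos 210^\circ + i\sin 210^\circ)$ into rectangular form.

a = r cos θ = 48 * -sqrt(3)/2 = -24*sqrt(3)
b = r sin θ = 48 * -1/2 = -24
z = -24*sqrt(3) - 24i


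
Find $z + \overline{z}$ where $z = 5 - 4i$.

z + conjugate(z) = (a + bi) + (a - bi) = 2a
= 2 * 5 = 10


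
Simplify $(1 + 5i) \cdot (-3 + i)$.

(a1*a2 - b1*b2) + (a1*b2 + b1*a2)i
= (-3 - 5) + (1 + (-15))i
= -8 - 14i


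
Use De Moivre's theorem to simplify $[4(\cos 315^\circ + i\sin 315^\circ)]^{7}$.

By De Moivre: z^n = r^n(cos(nθ) + i sin(nθ))
= 4^7(cos(7*315°) + i sin(7*315°))
= 16384(cos 45° + i sin 45°)
= 8192*sqrt(2) + 8192*sqrt(2)i


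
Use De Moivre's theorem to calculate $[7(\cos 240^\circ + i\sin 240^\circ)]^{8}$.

By De Moivre: z^n = r^n(cos(nθ) + i sin(nθ))
= 7^8(cos(8*240°) + i sin(8*240°))
= 5764801(cos 120° + i sin 120°)
= -5764801/2 + (5764801*sqrt(3)/2)i


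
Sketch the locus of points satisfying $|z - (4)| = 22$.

|z - z0| = r describes a circle centered at z0 with radius r
Here z0 = 4 and r = 22
Locus: Circle centered at (4, 0) with radius 22


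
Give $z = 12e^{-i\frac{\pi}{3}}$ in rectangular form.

a = r cos θ = 12 * 1/2 = 6
b = r sin θ = 12 * -sqrt(3)/2 = -6*sqrt(3)
z = 6 - 6*sqrt(3)i


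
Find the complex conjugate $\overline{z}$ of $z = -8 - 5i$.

If z = a + bi, then conjugate(z) = a - bi
conjugate(-8 - 5i) = -8 + 5i


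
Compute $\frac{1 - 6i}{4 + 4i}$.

Multiply numerator and denominator by conjugate (4 - 4i):
= (1 - 6i)(4 - 4i) / (4^2 + 4^2)
= (-20 - 28i) / 32
Divide through by 4: (-5 - 7i) / 8
= -5/8 - (7/8)i


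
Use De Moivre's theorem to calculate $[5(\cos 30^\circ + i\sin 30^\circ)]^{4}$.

By De Moivre: z^n = r^n(cos(nθ) + i sin(nθ))
= 5^4(cos(4*30°) + i sin(4*30°))
= 625(cos 120° + i sin 120°)
= -625/2 + (625*sqrt(3)/2)i


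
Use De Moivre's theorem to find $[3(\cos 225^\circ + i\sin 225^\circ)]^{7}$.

By De Moivre: z^n = r^n(cos(nθ) + i sin(nθ))
= 3^7(cos(7*225°) + i sin(7*225°))
= 2187(cos 135° + i sin 135°)
= -2187*sqrt(2)/2 + (2187*sqrt(2)/2)i


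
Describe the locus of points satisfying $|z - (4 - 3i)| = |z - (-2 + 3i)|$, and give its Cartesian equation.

|z - z1| = |z - z2| means z is equidistant from z1 and z2,
i.e. the perpendicular bisector of the segment from (4, -3) to (-2, 3) (midpoint (1, 0)).
With z = x + yi, square both sides:
(x - 4)^2 + (y - (-3))^2 = (x - (-2))^2 + (y - 3)^2
The x^2 and y^2 terms cancel: -12x + 12y = 13 - 25 = -12
Simplify: x - y = 1
Locus: Perpendicular bisector of the segment from (4, -3) to (-2, 3): the line x - y = 1


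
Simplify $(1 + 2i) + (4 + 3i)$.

(1 + 4) + (2 + 3)i = 5 + 5i


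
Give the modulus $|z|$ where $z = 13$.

|z| = sqrt(a^2 + b^2) = sqrt(13^2 + 0^2) = sqrt(169) = 13


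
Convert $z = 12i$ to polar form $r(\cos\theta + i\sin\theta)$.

r = |z| = sqrt(a^2 + b^2) = sqrt((0)^2 + (12)^2) = sqrt(0 + 144) = sqrt(144) = 12
a = 0 and b > 0, so z lies on the positive imaginary axis: θ = 90°
z = 12(cos 90° + i sin 90°)


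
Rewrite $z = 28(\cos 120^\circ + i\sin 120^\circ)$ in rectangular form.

a = r cos θ = 28 * -1/2 = -14
b = r sin θ = 28 * sqrt(3)/2 = 14*sqrt(3)
z = -14 + 14*sqrt(3)i


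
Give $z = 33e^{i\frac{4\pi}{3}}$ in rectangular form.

a = r cos θ = 33 * -1/2 = -33/2
b = r sin θ = 33 * -sqrt(3)/2 = -33*sqrt(3)/2
z = -33/2 - (33*sqrt(3)/2)i


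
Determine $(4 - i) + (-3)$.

(4 + (-3)) + (-1 + 0)i = 1 - i


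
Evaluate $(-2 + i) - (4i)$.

(-2 - 0) + (1 - 4)i = -2 - 3i


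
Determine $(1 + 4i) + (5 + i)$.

(1 + 5) + (4 + 1)i = 6 + 5i


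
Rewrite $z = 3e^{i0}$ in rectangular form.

a = r cos θ = 3 * 1 = 3
b = r sin θ = 3 * 0 = 0
z = 3


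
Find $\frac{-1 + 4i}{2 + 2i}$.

Multiply numerator and denominator by conjugate (2 - 2i):
= (-1 + 4i)(2 - 2i) / (2^2 + 2^2)
= (6 + 10i) / 8
Divide through by 2: (3 + 5i) / 4
= 3/4 + (5/4)i


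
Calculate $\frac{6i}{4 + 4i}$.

Multiply numerator and denominator by conjugate (4 - 4i):
= (6i)(4 - 4i) / (4^2 + 4^2)
= (24 + 24i) / 32
Divide through by 8: (3 + 3i) / 4
= 3/4 + (3/4)i


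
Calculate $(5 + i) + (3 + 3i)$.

(5 + 3) + (1 + 3)i = 8 + 4i


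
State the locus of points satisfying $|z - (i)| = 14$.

|z - z0| = r describes a circle centered at z0 with radius r
Here z0 = i and r = 14
Locus: Circle centered at (0, 1) with radius 14


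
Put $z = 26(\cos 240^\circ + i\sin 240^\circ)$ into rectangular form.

a = r cos θ = 26 * -1/2 = -13
b = r sin θ = 26 * -sqrt(3)/2 = -13*sqrt(3)
z = -13 - 13*sqrt(3)i


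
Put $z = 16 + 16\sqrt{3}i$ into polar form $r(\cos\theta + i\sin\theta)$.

r = |z| = sqrt(a^2 + b^2) = sqrt((16)^2 + (16*sqrt(3))^2) = sqrt(256 + 768) = sqrt(1024) = 32
θ = arctan(b/a) = arctan(27.7128/16) (quadrant-adjusted) = 60°
z = 32(cos 60° + i sin 60°)


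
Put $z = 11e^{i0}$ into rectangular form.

a = r cos θ = 11 * 1 = 11
b = r sin θ = 11 * 0 = 0
z = 11


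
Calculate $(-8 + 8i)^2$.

(a + bi)^2 = a^2 - b^2 + 2abi
= (-8)^2 - 8^2 + 2*(-8)*8i
= -128i


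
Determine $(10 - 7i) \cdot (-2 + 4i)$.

(a1*a2 - b1*b2) + (a1*b2 + b1*a2)i
= (-20 - (-28)) + (40 + 14)i
= 8 + 54i


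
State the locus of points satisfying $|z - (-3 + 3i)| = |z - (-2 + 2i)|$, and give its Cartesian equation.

|z - z1| = |z - z2| means z is equidistant from z1 and z2,
i.e. the perpendicular bisector of the segment from (-3, 3) to (-2, 2) (midpoint (-5/2, 5/2)).
With z = x + yi, square both sides:
(x - (-3))^2 + (y - 3)^2 = (x - (-2))^2 + (y - 2)^2
The x^2 and y^2 terms cancel: 2x + (-2)y = 8 - 18 = -10
Simplify: x - y = -5
Locus: Perpendicular bisector of the segment from (-3, 3) to (-2, 2): the line x - y = -5


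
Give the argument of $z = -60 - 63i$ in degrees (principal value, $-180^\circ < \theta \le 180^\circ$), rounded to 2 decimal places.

θ = arctan(b/a) = arctan(-63/-60) (quadrant-adjusted) = -133.60°


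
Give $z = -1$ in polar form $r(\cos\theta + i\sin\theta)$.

r = |z| = sqrt(a^2 + b^2) = sqrt((-1)^2 + (0)^2) = sqrt(1 + 0) = sqrt(1) = 1
b = 0 and a < 0, so z lies on the negative real axis: θ = 180°
z = 1(cos 180° + i sin 180°)


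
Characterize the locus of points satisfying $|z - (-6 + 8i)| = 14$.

|z - z0| = r describes a circle centered at z0 with radius r
Here z0 = -6 + 8i and r = 14
Locus: Circle centered at (-6, 8) with radius 14


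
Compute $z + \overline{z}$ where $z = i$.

z + conjugate(z) = (a + bi) + (a - bi) = 2a
= 2 * 0 = 0


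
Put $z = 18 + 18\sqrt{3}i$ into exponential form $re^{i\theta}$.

r = |z| = sqrt((18)^2 + (18*sqrt(3))^2) = sqrt(324 + 972) = sqrt(1296) = 36
θ = arctan(b/a) = arctan(31.1769/18) (quadrant-adjusted) = 60° = π/3
z = 36e^(i*π/3)


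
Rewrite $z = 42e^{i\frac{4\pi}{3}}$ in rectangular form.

a = r cos θ = 42 * -1/2 = -21
b = r sin θ = 42 * -sqrt(3)/2 = -21*sqrt(3)
z = -21 - 21*sqrt(3)i


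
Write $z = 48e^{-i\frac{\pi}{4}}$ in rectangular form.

a = r cos θ = 48 * sqrt(2)/2 = 24*sqrt(2)
b = r sin θ = 48 * -sqrt(2)/2 = -24*sqrt(2)
z = 24*sqrt(2) - 24*sqrt(2)i
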